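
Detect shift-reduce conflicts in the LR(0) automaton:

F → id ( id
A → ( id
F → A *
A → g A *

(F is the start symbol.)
No shift-reduce conflicts

A shift-reduce conflict occurs when an LR(0) state has both:
  - a complete (reduce) item [A → α .] (dot at the end), and
  - a shift item [B → β . c γ] (dot before a terminal).

Augment with F' → F and build the canonical LR(0) collection (I0 = CLOSURE({[F' → . F]}), then GOTO on every symbol after a dot until no new states appear). It has 12 states:
  I0: { [A → . ( id], [A → . g A *], [F → . A *], [F → . id ( id], [F' → . F] }  — shift
  I1: { [A → ( . id] }  — shift
  I2: { [F → A . *] }  — shift
  I3: { [F' → F .] }  — accept
  I4: { [A → . ( id], [A → . g A *], [A → g . A *] }  — shift
  I5: { [F → id . ( id] }  — shift
  I6: { [F → id ( . id] }  — shift
  I7: { [F → id ( id .] }  — reduce
  I8: { [A → g A . *] }  — shift
  I9: { [A → g A * .] }  — reduce
  I10: { [F → A * .] }  — reduce
  I11: { [A → ( id .] }  — reduce

No state contains both a complete item and a shift item.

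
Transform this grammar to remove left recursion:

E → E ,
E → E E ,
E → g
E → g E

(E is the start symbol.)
E is directly left-recursive. The standard transformation for
  A → A α₁ | ... | A α_m | β₁ | ... | β_n
is
  A  → β₁ A' | ... | β_n A'
  A' → α₁ A' | ... | α_m A' | ε

E → g becomes E → g E'
E → g E becomes E → g E E'
E → E , becomes E' → , E'
E → E E , becomes E' → E , E'
Add E' → ε

Resulting grammar:
E → g E'
E → g E E'
E' → , E'
E' → E , E'
E' → ε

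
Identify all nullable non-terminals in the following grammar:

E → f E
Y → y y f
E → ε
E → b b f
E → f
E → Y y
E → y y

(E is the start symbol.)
A non-terminal is nullable if it can derive ε (the empty string): either it has an ε-production, or it has a production whose right-hand side consists entirely of nullable non-terminals.

ε-productions: E → ε
So E is immediately nullable.
No further non-terminal can be added: every production for the remaining non-terminals contains a terminal or a non-nullable non-terminal.
Nullable = { 'E' }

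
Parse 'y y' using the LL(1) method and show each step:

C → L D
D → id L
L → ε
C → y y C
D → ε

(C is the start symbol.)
LL(1) parsing maintains a stack (initially the start symbol over $) and the input. At each step: if the stack top is a terminal, match it against the current input token; if it is a non-terminal N, replace it with the RHS of M[N, lookahead] (the unique production whose predict set contains the lookahead).

Stack is shown with the top on the left.

Stack    Input  Action
----------------------
C $      y y $  output C → y y C
y y C $  y y $  match 'y'
y C $    y $    match 'y'
C $      $      output C → L D
L D $    $      output L → ε
D $      $      output D → ε
$        $      accept

The string is accepted.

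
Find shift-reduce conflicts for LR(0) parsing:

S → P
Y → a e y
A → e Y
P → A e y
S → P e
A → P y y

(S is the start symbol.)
Yes — I2: [S → P .] vs [A → P . y y]

Augment with S' → S and build the canonical LR(0) collection (I0 = CLOSURE({[S' → . S]}), then GOTO on every symbol after a dot until no new states appear). It has 14 states:
  I0: { [A → . P y y], [A → . e Y], [P → . A e y], [S → . P e], [S → . P], [S' → . S] }  — shift
  I1: { [P → A . e y] }  — shift
  I2: { [A → P . y y], [S → P . e], [S → P .] }  — shift, reduce
  I3: { [S' → S .] }  — accept
  I4: { [A → e . Y], [Y → . a e y] }  — shift
  I5: { [A → e Y .] }  — reduce
  I6: { [Y → a . e y] }  — shift
  I7: { [Y → a e . y] }  — shift
  I8: { [Y → a e y .] }  — reduce
  I9: { [S → P e .] }  — reduce
  I10: { [A → P y . y] }  — shift
  I11: { [A → P y y .] }  — reduce
  I12: { [P → A e . y] }  — shift
  I13: { [P → A e y .] }  — reduce

I2 contains reduce item [S → P .] and shift items [A → P . y y], [S → P . e] — shift-reduce conflict.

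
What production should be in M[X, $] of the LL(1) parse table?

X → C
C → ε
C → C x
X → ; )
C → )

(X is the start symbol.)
X → C

To find M[X, $], we find productions for X where $ is in the predict set (PREDICT(N → α) = (FIRST(α) \ {ε}) ∪ (FOLLOW(N) if α ⇒* ε)).

Relevant sets:
  FIRST(C) = { ')', 'x', ε }
  FOLLOW(X) = { $ }

X → C: PREDICT = { $, ')', 'x' }
  $ is in predict set, so this production goes in M[X, $]
X → ; ): PREDICT = { ';' }

M[X, $] = X → C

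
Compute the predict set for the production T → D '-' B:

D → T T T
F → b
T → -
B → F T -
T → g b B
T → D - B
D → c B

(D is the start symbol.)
{ '-', 'c', 'g' }

PREDICT(T → D '-' B) = (FIRST(RHS) \ {ε}) ∪ (FOLLOW(T) if ε ∈ FIRST(RHS), i.e. RHS ⇒* ε)
FIRST(D) = { '-', 'c', 'g' }
FIRST(D '-' B) = { '-', 'c', 'g' }
ε ∉ FIRST(D '-' B), so FOLLOW(T) is not added.
PREDICT(T → D '-' B) = { '-', 'c', 'g' }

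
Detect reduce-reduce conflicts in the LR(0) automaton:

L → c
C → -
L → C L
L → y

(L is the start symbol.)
No reduce-reduce conflicts

A reduce-reduce conflict occurs when an LR(0) state has two complete items [A → α .] and [B → β .] — both call for a reduction, and with no lookahead the parser cannot choose between them.

Augment with L' → L and build the canonical LR(0) collection (I0 = CLOSURE({[L' → . L]}), then GOTO on every symbol after a dot until no new states appear). It has 7 states:
  I0: { [C → . -], [L → . C L], [L → . c], [L → . y], [L' → . L] }  — shift
  I1: { [C → - .] }  — reduce
  I2: { [C → . -], [L → . C L], [L → . c], [L → . y], [L → C . L] }  — shift
  I3: { [L' → L .] }  — accept
  I4: { [L → c .] }  — reduce
  I5: { [L → y .] }  — reduce
  I6: { [L → C L .] }  — reduce

No state contains more than one complete item.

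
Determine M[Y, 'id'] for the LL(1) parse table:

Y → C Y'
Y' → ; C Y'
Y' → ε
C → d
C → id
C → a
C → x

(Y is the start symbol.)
Y → C Y'

To find M[Y, 'id'], we find productions for Y where 'id' is in the predict set (PREDICT(N → α) = (FIRST(α) \ {ε}) ∪ (FOLLOW(N) if α ⇒* ε)).

Relevant sets:
  FIRST(C) = { 'a', 'd', 'id', 'x' }

Y → C Y': PREDICT = { 'a', 'd', 'id', 'x' }
  'id' is in predict set, so this production goes in M[Y, 'id']

M[Y, 'id'] = Y → C Y'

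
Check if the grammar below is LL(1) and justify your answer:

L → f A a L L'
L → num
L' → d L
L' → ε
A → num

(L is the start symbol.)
No. Predict set conflict for L': { 'd' }

A grammar is LL(1) if for each non-terminal N with multiple productions, the predict sets of those productions are pairwise disjoint, where PREDICT(N → α) = (FIRST(α) \ {ε}) ∪ (FOLLOW(N) if α ⇒* ε).

Relevant sets:
  FOLLOW(L') = { $, 'd' }

For L:
  PREDICT(L → f A a L L') = { 'f' }
  PREDICT(L → num) = { 'num' }
For L':
  PREDICT(L' → d L) = { 'd' }
  PREDICT(L' → ε) = { $, 'd' }
A has a single production, so nothing to check there.

Conflict found: Predict set conflict for L': { 'd' }
The grammar is NOT LL(1).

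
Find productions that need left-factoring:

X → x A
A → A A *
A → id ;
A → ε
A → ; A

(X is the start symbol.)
Left-factoring is needed when two productions for the same non-terminal
share a common prefix on the right-hand side.

Productions for A:
  A → A A *
  A → id ;
  A → ε
  A → ; A

No common prefixes found.

Answer: No, left-factoring is not needed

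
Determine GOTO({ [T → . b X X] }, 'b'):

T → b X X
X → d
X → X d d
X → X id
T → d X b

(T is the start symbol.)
GOTO(I, 'b') = CLOSURE({ [A → αX.β] : [A → α.Xβ] ∈ I, X = 'b' })

Items with dot before 'b', with the dot advanced:
  [T → . b X X] → [T → b . X X]
Closure of the advanced items:
  [T → b . X X] has the dot before X: add [X → . d], [X → . X d d], [X → . X id]

GOTO = { [T → b . X X], [X → . X d d], [X → . X id], [X → . d] }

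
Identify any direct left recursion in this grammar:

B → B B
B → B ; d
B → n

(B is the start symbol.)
Yes, B is left-recursive

B → B B: LEFT RECURSIVE (starts with B)
B → B ; d: LEFT RECURSIVE (starts with B)
B → n: starts with n

The grammar has direct left recursion on: B.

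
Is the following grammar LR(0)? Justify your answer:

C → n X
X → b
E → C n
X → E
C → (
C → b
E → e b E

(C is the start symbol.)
Augment with C' → C and build the canonical LR(0) collection (I0 = CLOSURE({[C' → . C]}), then GOTO on every symbol after a dot until no new states appear). It has 13 states:
  I0: { [C → . (], [C → . b], [C → . n X], [C' → . C] }  — shift
  I1: { [C → ( .] }  — reduce
  I2: { [C' → C .] }  — accept
  I3: { [C → b .] }  — reduce
  I4: { [C → . (], [C → . b], [C → . n X], [C → n . X], [E → . C n], [E → . e b E], [X → . E], [X → . b] }  — shift
  I5: { [E → C . n] }  — shift
  I6: { [X → E .] }  — reduce
  I7: { [C → n X .] }  — reduce
  I8: { [C → b .], [X → b .] }  — 2 reduces
  I9: { [E → e . b E] }  — shift
  I10: { [C → . (], [C → . b], [C → . n X], [E → . C n], [E → . e b E], [E → e b . E] }  — shift
  I11: { [E → e b E .] }  — reduce
  I12: { [E → C n .] }  — reduce

Conflict in state I8:
  Reduce-reduce conflict: [C → b .] and [X → b .]
So the grammar is NOT LR(0).

Answer: No. Reduce-reduce conflict: [C → b .] and [X → b .]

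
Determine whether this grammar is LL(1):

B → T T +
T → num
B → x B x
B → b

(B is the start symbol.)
Yes, the grammar is LL(1).

A grammar is LL(1) if for each non-terminal N with multiple productions, the predict sets of those productions are pairwise disjoint, where PREDICT(N → α) = (FIRST(α) \ {ε}) ∪ (FOLLOW(N) if α ⇒* ε).

Relevant sets:
  FIRST(T) = { 'num' }

For B:
  PREDICT(B → T T '+') = { 'num' }
  PREDICT(B → x B x) = { 'x' }
  PREDICT(B → b) = { 'b' }
T has a single production, so nothing to check there.

All predict sets are disjoint. The grammar IS LL(1).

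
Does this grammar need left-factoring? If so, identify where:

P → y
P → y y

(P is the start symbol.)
Left-factoring is needed when two productions for the same non-terminal
share a common prefix on the right-hand side.

Productions for P:
  P → y
  P → y y

Found common prefix 'y' in productions for P

Answer: Yes, P has productions with common prefix 'y'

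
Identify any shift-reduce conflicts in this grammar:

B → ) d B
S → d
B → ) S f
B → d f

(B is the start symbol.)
Yes — I6: [S → d .] vs [B → . ) S f]

Augment with B' → B and build the canonical LR(0) collection (I0 = CLOSURE({[B' → . B]}), then GOTO on every symbol after a dot until no new states appear). It has 9 states:
  I0: { [B → . ) S f], [B → . ) d B], [B → . d f], [B' → . B] }  — shift
  I1: { [B → ) . S f], [B → ) . d B], [S → . d] }  — shift
  I2: { [B' → B .] }  — accept
  I3: { [B → d . f] }  — shift
  I4: { [B → d f .] }  — reduce
  I5: { [B → ) S . f] }  — shift
  I6: { [B → ) d . B], [B → . ) S f], [B → . ) d B], [B → . d f], [S → d .] }  — shift, reduce
  I7: { [B → ) d B .] }  — reduce
  I8: { [B → ) S f .] }  — reduce

I6 contains reduce item [S → d .] and shift items [B → . ) S f], [B → . ) d B], [B → . d f] — shift-reduce conflict.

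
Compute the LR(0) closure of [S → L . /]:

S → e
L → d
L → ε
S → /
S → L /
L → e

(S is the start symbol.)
{ [S → L . /] }

Start with: [S → L . /]
The dot precedes the terminal '/', so nothing is added.

CLOSURE = { [S → L . /] }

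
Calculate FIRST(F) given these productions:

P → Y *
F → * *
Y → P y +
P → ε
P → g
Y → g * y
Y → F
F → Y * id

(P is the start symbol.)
To compute FIRST(F), examine every production with F on the left-hand side, reading each right-hand side left to right until a non-nullable symbol is reached.

FIRST sets of the other non-terminals involved (by the same procedure, iterated to a fixed point):
  FIRST(Y) = { '*', 'g', 'y' }

From F → * *:
  - '*' is a terminal: add '*' and stop
From F → Y * id:
  - Y is a non-terminal: add FIRST(Y) \ {ε} = { '*', 'g', 'y' }
    Y is not nullable, so stop

Collecting: FIRST(F) = { '*', 'g', 'y' }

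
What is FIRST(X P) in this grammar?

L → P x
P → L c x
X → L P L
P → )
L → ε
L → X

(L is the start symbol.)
FIRST sets of the non-terminals involved (from the grammar, by fixed-point iteration):
  FIRST(X) = { ')', 'c' }

To compute FIRST(X P), process the symbols left to right:
Symbol X is a non-terminal. Add FIRST(X) \ {ε} = { ')', 'c' }
X is not nullable (ε ∉ FIRST(X)), so stop here.
FIRST(X P) = { ')', 'c' }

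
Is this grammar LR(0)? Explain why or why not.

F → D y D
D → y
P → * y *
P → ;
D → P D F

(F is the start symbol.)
Yes, the grammar is LR(0)

Augment with F' → F and build the canonical LR(0) collection (I0 = CLOSURE({[F' → . F]}), then GOTO on every symbol after a dot until no new states appear). It has 13 states:
  I0: { [D → . P D F], [D → . y], [F → . D y D], [F' → . F], [P → . * y *], [P → . ;] }  — shift
  I1: { [P → * . y *] }  — shift
  I2: { [P → ; .] }  — reduce
  I3: { [F → D . y D] }  — shift
  I4: { [F' → F .] }  — accept
  I5: { [D → . P D F], [D → . y], [D → P . D F], [P → . * y *], [P → . ;] }  — shift
  I6: { [D → y .] }  — reduce
  I7: { [D → . P D F], [D → . y], [D → P D . F], [F → . D y D], [P → . * y *], [P → . ;] }  — shift
  I8: { [D → P D F .] }  — reduce
  I9: { [D → . P D F], [D → . y], [F → D y . D], [P → . * y *], [P → . ;] }  — shift
  I10: { [F → D y D .] }  — reduce
  I11: { [P → * y . *] }  — shift
  I12: { [P → * y * .] }  — reduce

Every state is either a pure shift/goto state or contains exactly one complete item and nothing to shift — no conflicts. The grammar is LR(0).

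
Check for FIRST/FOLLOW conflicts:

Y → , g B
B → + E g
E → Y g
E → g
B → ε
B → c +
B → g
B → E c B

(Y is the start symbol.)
Yes. B → g with FOLLOW(B) on { 'g' }; B → E c B with FOLLOW(B) on { 'g' }

Nullable non-terminals: B.
FIRST sets used below: FIRST(E) = { ',', 'g' }

B: nullable alternative(s) B → ε; FOLLOW(B) = { $, 'g' }
  B → + E g: FIRST \ {ε} = { '+' } — disjoint from FOLLOW(B)
  B → ε: FIRST \ {ε} = { } — this is the only nullable alternative, skip
  B → c +: FIRST \ {ε} = { 'c' } — disjoint from FOLLOW(B)
  B → g: FIRST \ {ε} = { 'g' } — overlaps FOLLOW(B) on { 'g' }: CONFLICT
  B → E c B: FIRST \ {ε} = { ',', 'g' } — overlaps FOLLOW(B) on { 'g' }: CONFLICT

E, Y have no nullable alternative, so no FIRST/FOLLOW check is needed there.

So the grammar has 2 FIRST/FOLLOW conflicts (marked CONFLICT above).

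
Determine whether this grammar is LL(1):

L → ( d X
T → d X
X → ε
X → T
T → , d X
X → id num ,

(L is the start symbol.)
Relevant sets:
  FIRST(T) = { ',', 'd' }
  FOLLOW(X) = { $ }

For T:
  PREDICT(T → d X) = { 'd' }
  PREDICT(T → ',' d X) = { ',' }
For X:
  PREDICT(X → ε) = { $ }
  PREDICT(X → T) = { ',', 'd' }
  PREDICT(X → id num ',') = { 'id' }
L has a single production, so nothing to check there.

All predict sets are disjoint. The grammar IS LL(1).

Answer: Yes, the grammar is LL(1).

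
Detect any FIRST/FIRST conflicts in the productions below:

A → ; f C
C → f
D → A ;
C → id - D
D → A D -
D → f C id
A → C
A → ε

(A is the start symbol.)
A FIRST/FIRST conflict occurs when two productions N → α and N → β for the same non-terminal have FIRST(α) ∩ FIRST(β) ≠ ∅ (with ε ∈ FIRST of a nullable right-hand side, so two nullable alternatives also conflict).

FIRST sets of the non-terminals at (or reachable through a nullable prefix from) the front of some alternative:
  FIRST(C) = { 'f', 'id' }
  FIRST(A) = { ';', 'f', 'id', ε }
  FIRST(D) = { ';', 'f', 'id' }

Productions for A:
  A → ; f C: FIRST = { ';' }
  A → C: FIRST = { 'f', 'id' }
  A → ε: FIRST = { ε }
Productions for C:
  C → f: FIRST = { 'f' }
  C → id - D: FIRST = { 'id' }
Productions for D:
  D → A ;: FIRST = { ';', 'f', 'id' }
  D → A D -: FIRST = { ';', 'f', 'id' }
  D → f C id: FIRST = { 'f' }

Conflict for D: D → A ; and D → A D -
  Overlap: { ';', 'f', 'id' }
Conflict for D: D → A ; and D → f C id
  Overlap: { 'f' }
Conflict for D: D → A D - and D → f C id
  Overlap: { 'f' }

Answer: Yes. D → A ';' / D → A D '-' on { ';', 'f', 'id' }; D → A ';' / D → f C id on { 'f' }; D → A D '-' / D → f C id on { 'f' }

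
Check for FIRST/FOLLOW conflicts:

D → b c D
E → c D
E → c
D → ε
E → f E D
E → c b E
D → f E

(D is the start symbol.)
A FIRST/FOLLOW conflict occurs when a non-terminal N has a nullable alternative N → β (β ⇒* ε) and another alternative N → α with FIRST(α) ∩ FOLLOW(N) ≠ ∅: on such a lookahead the parser cannot decide between expanding α and letting N vanish via β.

Nullable non-terminals: D.

D: nullable alternative(s) D → ε; FOLLOW(D) = { $, 'b', 'f' }
  D → b c D: FIRST \ {ε} = { 'b' } — overlaps FOLLOW(D) on { 'b' }: CONFLICT
  D → ε: FIRST \ {ε} = { } — this is the only nullable alternative, skip
  D → f E: FIRST \ {ε} = { 'f' } — overlaps FOLLOW(D) on { 'f' }: CONFLICT

E has no nullable alternative, so no FIRST/FOLLOW check is needed there.

So the grammar has 2 FIRST/FOLLOW conflicts (marked CONFLICT above).

Answer: Yes. D → b c D with FOLLOW(D) on { 'b' }; D → f E with FOLLOW(D) on { 'f' }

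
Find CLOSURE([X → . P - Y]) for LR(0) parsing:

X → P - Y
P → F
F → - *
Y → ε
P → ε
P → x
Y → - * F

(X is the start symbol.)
{ [F → . - *], [P → . F], [P → . x], [P → .], [X → . P - Y] }

Start with: [X → . P - Y]
  [X → . P - Y] has the dot before P: add [P → . F], [P → .], [P → . x]
  [P → . F] has the dot before F: add [F → . - *]
No further items can be added.

CLOSURE = { [F → . - *], [P → . F], [P → . x], [P → .], [X → . P - Y] }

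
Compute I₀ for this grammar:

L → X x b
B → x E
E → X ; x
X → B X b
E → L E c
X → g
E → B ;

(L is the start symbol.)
First, augment the grammar with L' → L
I₀ = CLOSURE({ [L' → . L] }):
  [L' → . L] has the dot before L: add [L → . X x b]
  [L → . X x b] has the dot before X: add [X → . B X b], [X → . g]
  [X → . B X b] has the dot before B: add [B → . x E]
No further items can be added.

I₀ = { [B → . x E], [L → . X x b], [L' → . L], [X → . B X b], [X → . g] }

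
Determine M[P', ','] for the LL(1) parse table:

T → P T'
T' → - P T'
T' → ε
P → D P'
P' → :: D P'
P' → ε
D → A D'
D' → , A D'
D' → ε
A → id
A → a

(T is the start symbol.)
Empty (error entry)

To find M[P', ','], we find productions for P' where ',' is in the predict set (PREDICT(N → α) = (FIRST(α) \ {ε}) ∪ (FOLLOW(N) if α ⇒* ε)).

Relevant sets:
  FOLLOW(P') = { $, '-' }

P' → :: D P': PREDICT = { '::' }
P' → ε: PREDICT = { $, '-' }

M[P', ','] is empty (no production applies)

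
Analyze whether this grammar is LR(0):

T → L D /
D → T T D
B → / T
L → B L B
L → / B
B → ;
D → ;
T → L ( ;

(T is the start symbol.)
Augment with T' → T and build the canonical LR(0) collection (I0 = CLOSURE({[T' → . T]}), then GOTO on every symbol after a dot until no new states appear). It has 19 states:
  I0: { [B → . / T], [B → . ;], [L → . / B], [L → . B L B], [T → . L ( ;], [T → . L D /], [T' → . T] }  — shift
  I1: { [B → . / T], [B → . ;], [B → / . T], [L → . / B], [L → . B L B], [L → / . B], [T → . L ( ;], [T → . L D /] }  — shift
  I2: { [B → ; .] }  — reduce
  I3: { [B → . / T], [B → . ;], [L → . / B], [L → . B L B], [L → B . L B] }  — shift
  I4: { [B → . / T], [B → . ;], [D → . ;], [D → . T T D], [L → . / B], [L → . B L B], [T → . L ( ;], [T → . L D /], [T → L . ( ;], [T → L . D /] }  — shift
  I5: { [T' → T .] }  — accept
  I6: { [T → L ( . ;] }  — shift
  I7: { [B → ; .], [D → ; .] }  — 2 reduces
  I8: { [T → L D . /] }  — shift
  I9: { [B → . / T], [B → . ;], [D → T . T D], [L → . / B], [L → . B L B], [T → . L ( ;], [T → . L D /] }  — shift
  I10: { [B → . / T], [B → . ;], [D → . ;], [D → . T T D], [D → T T . D], [L → . / B], [L → . B L B], [T → . L ( ;], [T → . L D /] }  — shift
  I11: { [D → T T D .] }  — reduce
  I12: { [T → L D / .] }  — reduce
  I13: { [T → L ( ; .] }  — reduce
  I14: { [B → . / T], [B → . ;], [L → B L . B] }  — shift
  I15: { [B → . / T], [B → . ;], [B → / . T], [L → . / B], [L → . B L B], [T → . L ( ;], [T → . L D /] }  — shift
  I16: { [L → B L B .] }  — reduce
  I17: { [B → / T .] }  — reduce
  I18: { [B → . / T], [B → . ;], [L → . / B], [L → . B L B], [L → / B .], [L → B . L B] }  — shift, reduce

Conflict in state I7:
  Reduce-reduce conflict: [B → ; .] and [D → ; .]
So the grammar is NOT LR(0).

Answer: No. Reduce-reduce conflict: [B → ; .] and [D → ; .]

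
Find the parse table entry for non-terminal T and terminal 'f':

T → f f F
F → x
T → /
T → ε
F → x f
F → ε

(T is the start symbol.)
To find M[T, 'f'], we find productions for T where 'f' is in the predict set (PREDICT(N → α) = (FIRST(α) \ {ε}) ∪ (FOLLOW(N) if α ⇒* ε)).

Relevant sets:
  FOLLOW(T) = { $ }

T → f f F: PREDICT = { 'f' }
  'f' is in predict set, so this production goes in M[T, 'f']
T → /: PREDICT = { '/' }
T → ε: PREDICT = { $ }

M[T, 'f'] = T → f f F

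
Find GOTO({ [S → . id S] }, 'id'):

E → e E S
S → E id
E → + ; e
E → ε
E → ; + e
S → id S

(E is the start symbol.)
{ [E → . + ; e], [E → . ; + e], [E → . e E S], [E → .], [S → . E id], [S → . id S], [S → id . S] }

GOTO(I, 'id') = CLOSURE({ [A → αX.β] : [A → α.Xβ] ∈ I, X = 'id' })

Items with dot before 'id', with the dot advanced:
  [S → . id S] → [S → id . S]
Closure of the advanced items:
  [S → id . S] has the dot before S: add [S → . E id], [S → . id S]
  [S → . E id] has the dot before E: add [E → . e E S], [E → . + ; e], [E → .], [E → . ; + e]

GOTO = { [E → . + ; e], [E → . ; + e], [E → . e E S], [E → .], [S → . E id], [S → . id S], [S → id . S] }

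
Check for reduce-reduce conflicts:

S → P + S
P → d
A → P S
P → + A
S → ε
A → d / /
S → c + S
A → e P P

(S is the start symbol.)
No reduce-reduce conflicts

A reduce-reduce conflict occurs when an LR(0) state has two complete items [A → α .] and [B → β .] — both call for a reduction, and with no lookahead the parser cannot choose between them.

Augment with S' → S and build the canonical LR(0) collection (I0 = CLOSURE({[S' → . S]}), then GOTO on every symbol after a dot until no new states appear). It has 19 states:
  I0: { [P → . + A], [P → . d], [S → . P + S], [S → . c + S], [S → .], [S' → . S] }  — shift, reduce
  I1: { [A → . P S], [A → . d / /], [A → . e P P], [P → + . A], [P → . + A], [P → . d] }  — shift
  I2: { [S → P . + S] }  — shift
  I3: { [S' → S .] }  — accept
  I4: { [S → c . + S] }  — shift
  I5: { [P → d .] }  — reduce
  I6: { [P → . + A], [P → . d], [S → . P + S], [S → . c + S], [S → .], [S → c + . S] }  — shift, reduce
  I7: { [S → c + S .] }  — reduce
  I8: { [P → . + A], [P → . d], [S → . P + S], [S → . c + S], [S → .], [S → P + . S] }  — shift, reduce
  I9: { [S → P + S .] }  — reduce
  I10: { [P → + A .] }  — reduce
  I11: { [A → P . S], [P → . + A], [P → . d], [S → . P + S], [S → . c + S], [S → .] }  — shift, reduce
  I12: { [A → d . / /], [P → d .] }  — shift, reduce
  I13: { [A → e . P P], [P → . + A], [P → . d] }  — shift
  I14: { [A → e P . P], [P → . + A], [P → . d] }  — shift
  I15: { [A → e P P .] }  — reduce
  I16: { [A → d / . /] }  — shift
  I17: { [A → d / / .] }  — reduce
  I18: { [A → P S .] }  — reduce

No state contains more than one complete item.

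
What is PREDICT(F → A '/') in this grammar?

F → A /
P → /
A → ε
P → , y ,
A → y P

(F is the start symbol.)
{ '/', 'y' }

PREDICT(F → A '/') = (FIRST(RHS) \ {ε}) ∪ (FOLLOW(F) if ε ∈ FIRST(RHS), i.e. RHS ⇒* ε)
FIRST(A) = { 'y', ε }
FIRST(A '/') = { '/', 'y' }
ε ∉ FIRST(A '/'), so FOLLOW(F) is not added.
PREDICT(F → A '/') = { '/', 'y' }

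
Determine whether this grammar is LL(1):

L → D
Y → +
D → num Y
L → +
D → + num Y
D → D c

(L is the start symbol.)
A grammar is LL(1) if for each non-terminal N with multiple productions, the predict sets of those productions are pairwise disjoint, where PREDICT(N → α) = (FIRST(α) \ {ε}) ∪ (FOLLOW(N) if α ⇒* ε).

Relevant sets:
  FIRST(D) = { '+', 'num' }

For L:
  PREDICT(L → D) = { '+', 'num' }
  PREDICT(L → '+') = { '+' }
For D:
  PREDICT(D → num Y) = { 'num' }
  PREDICT(D → '+' num Y) = { '+' }
  PREDICT(D → D c) = { '+', 'num' }
Y has a single production, so nothing to check there.

Conflict found: Predict set conflict for L: { '+' }
The grammar is NOT LL(1).

Answer: No. Predict set conflict for L: { '+' }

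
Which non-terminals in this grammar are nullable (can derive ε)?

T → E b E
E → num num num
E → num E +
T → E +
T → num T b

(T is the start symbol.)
None

A non-terminal is nullable if it can derive ε (the empty string): either it has an ε-production, or it has a production whose right-hand side consists entirely of nullable non-terminals.

There are no ε-productions, so no non-terminal can derive ε.
No non-terminals are nullable.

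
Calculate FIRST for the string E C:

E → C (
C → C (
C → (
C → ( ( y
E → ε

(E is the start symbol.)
{ '(' }

FIRST sets of the non-terminals involved (from the grammar, by fixed-point iteration):
  FIRST(E) = { '(', ε }
  FIRST(C) = { '(' }

To compute FIRST(E C), process the symbols left to right:
Symbol E is a non-terminal. Add FIRST(E) \ {ε} = { '(' }
E is nullable (ε ∈ FIRST(E)), continue to the next symbol.
Symbol C is a non-terminal. Add FIRST(C) \ {ε} = { '(' }
C is not nullable (ε ∉ FIRST(C)), so stop here.
FIRST(E C) = { '(' }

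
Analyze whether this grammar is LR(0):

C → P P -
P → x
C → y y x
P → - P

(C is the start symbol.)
Augment with C' → C and build the canonical LR(0) collection (I0 = CLOSURE({[C' → . C]}), then GOTO on every symbol after a dot until no new states appear). It has 11 states:
  I0: { [C → . P P -], [C → . y y x], [C' → . C], [P → . - P], [P → . x] }  — shift
  I1: { [P → - . P], [P → . - P], [P → . x] }  — shift
  I2: { [C' → C .] }  — accept
  I3: { [C → P . P -], [P → . - P], [P → . x] }  — shift
  I4: { [P → x .] }  — reduce
  I5: { [C → y . y x] }  — shift
  I6: { [C → y y . x] }  — shift
  I7: { [C → y y x .] }  — reduce
  I8: { [C → P P . -] }  — shift
  I9: { [C → P P - .] }  — reduce
  I10: { [P → - P .] }  — reduce

Every state is either a pure shift/goto state or contains exactly one complete item and nothing to shift — no conflicts. The grammar is LR(0).

Answer: Yes, the grammar is LR(0)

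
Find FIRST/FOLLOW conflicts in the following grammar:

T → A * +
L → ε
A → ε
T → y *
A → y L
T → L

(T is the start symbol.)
A FIRST/FOLLOW conflict occurs when a non-terminal N has a nullable alternative N → β (β ⇒* ε) and another alternative N → α with FIRST(α) ∩ FOLLOW(N) ≠ ∅: on such a lookahead the parser cannot decide between expanding α and letting N vanish via β.

Nullable non-terminals: A, L, T.
FIRST sets used below: FIRST(A) = { 'y', ε }, FIRST(L) = { ε }

A: nullable alternative(s) A → ε; FOLLOW(A) = { '*' }
  A → ε: FIRST \ {ε} = { } — this is the only nullable alternative, skip
  A → y L: FIRST \ {ε} = { 'y' } — disjoint from FOLLOW(A)
L has a nullable alternative but only one production, so nothing to check.

T: nullable alternative(s) T → L; FOLLOW(T) = { $ }
  T → A * +: FIRST \ {ε} = { '*', 'y' } — disjoint from FOLLOW(T)
  T → y *: FIRST \ {ε} = { 'y' } — disjoint from FOLLOW(T)
  T → L: FIRST \ {ε} = { } — this is the only nullable alternative, skip

No FIRST/FOLLOW conflicts found.

Answer: No FIRST/FOLLOW conflicts.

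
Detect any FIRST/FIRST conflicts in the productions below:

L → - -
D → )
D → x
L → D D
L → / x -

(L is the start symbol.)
No FIRST/FIRST conflicts.

A FIRST/FIRST conflict occurs when two productions N → α and N → β for the same non-terminal have FIRST(α) ∩ FIRST(β) ≠ ∅ (with ε ∈ FIRST of a nullable right-hand side, so two nullable alternatives also conflict).

FIRST sets of the non-terminals at (or reachable through a nullable prefix from) the front of some alternative:
  FIRST(D) = { ')', 'x' }

Productions for L:
  L → - -: FIRST = { '-' }
  L → D D: FIRST = { ')', 'x' }
  L → / x -: FIRST = { '/' }
Productions for D:
  D → ): FIRST = { ')' }
  D → x: FIRST = { 'x' }

All alternatives of each non-terminal have pairwise disjoint FIRST sets.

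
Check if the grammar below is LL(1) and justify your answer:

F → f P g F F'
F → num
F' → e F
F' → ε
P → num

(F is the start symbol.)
A grammar is LL(1) if for each non-terminal N with multiple productions, the predict sets of those productions are pairwise disjoint, where PREDICT(N → α) = (FIRST(α) \ {ε}) ∪ (FOLLOW(N) if α ⇒* ε).

Relevant sets:
  FOLLOW(F') = { $, 'e' }

For F:
  PREDICT(F → f P g F F') = { 'f' }
  PREDICT(F → num) = { 'num' }
For F':
  PREDICT(F' → e F) = { 'e' }
  PREDICT(F' → ε) = { $, 'e' }
P has a single production, so nothing to check there.

Conflict found: Predict set conflict for F': { 'e' }
The grammar is NOT LL(1).

Answer: No. Predict set conflict for F': { 'e' }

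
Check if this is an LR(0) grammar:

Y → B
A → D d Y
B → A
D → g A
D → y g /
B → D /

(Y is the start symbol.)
Yes, the grammar is LR(0)

A grammar is LR(0) if no state in the canonical LR(0) collection has:
  - both a shift item (dot before a terminal) and a complete item (shift-reduce conflict), or
  - two or more complete items (reduce-reduce conflict; the accept item [Y' → Y .] counts as a complete item here).

Augment with Y' → Y and build the canonical LR(0) collection (I0 = CLOSURE({[Y' → . Y]}), then GOTO on every symbol after a dot until no new states appear). It has 14 states:
  I0: { [A → . D d Y], [B → . A], [B → . D /], [D → . g A], [D → . y g /], [Y → . B], [Y' → . Y] }  — shift
  I1: { [B → A .] }  — reduce
  I2: { [Y → B .] }  — reduce
  I3: { [A → D . d Y], [B → D . /] }  — shift
  I4: { [Y' → Y .] }  — accept
  I5: { [A → . D d Y], [D → . g A], [D → . y g /], [D → g . A] }  — shift
  I6: { [D → y . g /] }  — shift
  I7: { [D → y g . /] }  — shift
  I8: { [D → y g / .] }  — reduce
  I9: { [D → g A .] }  — reduce
  I10: { [A → D . d Y] }  — shift
  I11: { [A → . D d Y], [A → D d . Y], [B → . A], [B → . D /], [D → . g A], [D → . y g /], [Y → . B] }  — shift
  I12: { [A → D d Y .] }  — reduce
  I13: { [B → D / .] }  — reduce

Every state is either a pure shift/goto state or contains exactly one complete item and nothing to shift — no conflicts. The grammar is LR(0).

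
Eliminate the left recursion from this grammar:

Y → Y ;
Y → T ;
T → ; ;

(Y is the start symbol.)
Y is directly left-recursive. The standard transformation for
  A → A α₁ | ... | A α_m | β₁ | ... | β_n
is
  A  → β₁ A' | ... | β_n A'
  A' → α₁ A' | ... | α_m A' | ε

Y → T ; becomes Y → T ; Y'
Y → Y ; becomes Y' → ; Y'
Add Y' → ε

Productions for other non-terminals are unchanged:
  T → ; ;

Resulting grammar:
Y → T ; Y'
Y' → ; Y'
Y' → ε
T → ; ;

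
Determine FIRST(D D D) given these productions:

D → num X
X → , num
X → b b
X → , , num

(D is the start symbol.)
FIRST sets of the non-terminals involved (from the grammar, by fixed-point iteration):
  FIRST(D) = { 'num' }

To compute FIRST(D D D), process the symbols left to right:
Symbol D is a non-terminal. Add FIRST(D) \ {ε} = { 'num' }
D is not nullable (ε ∉ FIRST(D)), so stop here.
FIRST(D D D) = { 'num' }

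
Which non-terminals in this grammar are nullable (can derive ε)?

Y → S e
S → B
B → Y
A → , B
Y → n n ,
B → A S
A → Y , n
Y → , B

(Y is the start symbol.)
None

There are no ε-productions, so no non-terminal can derive ε.
No non-terminals are nullable.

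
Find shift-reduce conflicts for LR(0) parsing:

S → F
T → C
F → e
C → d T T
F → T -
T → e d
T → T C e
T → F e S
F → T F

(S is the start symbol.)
A shift-reduce conflict occurs when an LR(0) state has both:
  - a complete (reduce) item [A → α .] (dot at the end), and
  - a shift item [B → β . c γ] (dot before a terminal).

Augment with S' → S and build the canonical LR(0) collection (I0 = CLOSURE({[S' → . S]}), then GOTO on every symbol after a dot until no new states appear). It has 17 states:
  I0: { [C → . d T T], [F → . T -], [F → . T F], [F → . e], [S → . F], [S' → . S], [T → . C], [T → . F e S], [T → . T C e], [T → . e d] }  — shift
  I1: { [T → C .] }  — reduce
  I2: { [S → F .], [T → F . e S] }  — shift, reduce
  I3: { [S' → S .] }  — accept
  I4: { [C → . d T T], [F → . T -], [F → . T F], [F → . e], [F → T . -], [F → T . F], [T → . C], [T → . F e S], [T → . T C e], [T → . e d], [T → T . C e] }  — shift
  I5: { [C → . d T T], [C → d . T T], [F → . T -], [F → . T F], [F → . e], [T → . C], [T → . F e S], [T → . T C e], [T → . e d] }  — shift
  I6: { [F → e .], [T → e . d] }  — shift, reduce
  I7: { [T → e d .] }  — reduce
  I8: { [T → F . e S] }  — shift
  I9: { [C → . d T T], [C → d T . T], [F → . T -], [F → . T F], [F → . e], [F → T . -], [F → T . F], [T → . C], [T → . F e S], [T → . T C e], [T → . e d], [T → T . C e] }  — shift
  I10: { [F → T - .] }  — reduce
  I11: { [T → C .], [T → T C . e] }  — shift, reduce
  I12: { [F → T F .], [T → F . e S] }  — shift, reduce
  I13: { [C → . d T T], [C → d T T .], [F → . T -], [F → . T F], [F → . e], [F → T . -], [F → T . F], [T → . C], [T → . F e S], [T → . T C e], [T → . e d], [T → T . C e] }  — shift, reduce
  I14: { [C → . d T T], [F → . T -], [F → . T F], [F → . e], [S → . F], [T → . C], [T → . F e S], [T → . T C e], [T → . e d], [T → F e . S] }  — shift
  I15: { [T → F e S .] }  — reduce
  I16: { [T → T C e .] }  — reduce

I2 contains reduce item [S → F .] and shift item [T → F . e S] — shift-reduce conflict.
I6 contains reduce item [F → e .] and shift item [T → e . d] — shift-reduce conflict.
I11 contains reduce item [T → C .] and shift item [T → T C . e] — shift-reduce conflict.
I12 contains reduce item [F → T F .] and shift item [T → F . e S] — shift-reduce conflict.
I13 contains reduce item [C → d T T .] and shift items [C → . d T T], [F → T . -], [F → . e], [T → . e d] — shift-reduce conflict.

Answer: Yes — I2: [S → F .] vs [T → F . e S]; I6: [F → e .] vs [T → e . d]; I11: [T → C .] vs [T → T C . e]; I12: [F → T F .] vs [T → F . e S]; I13: [C → d T T .] vs [C → . d T T]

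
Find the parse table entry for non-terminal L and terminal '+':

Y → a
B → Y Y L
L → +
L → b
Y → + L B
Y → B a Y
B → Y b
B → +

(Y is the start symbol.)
To find M[L, '+'], we find productions for L where '+' is in the predict set (PREDICT(N → α) = (FIRST(α) \ {ε}) ∪ (FOLLOW(N) if α ⇒* ε)).

L → +: PREDICT = { '+' }
  '+' is in predict set, so this production goes in M[L, '+']
L → b: PREDICT = { 'b' }

M[L, '+'] = L → +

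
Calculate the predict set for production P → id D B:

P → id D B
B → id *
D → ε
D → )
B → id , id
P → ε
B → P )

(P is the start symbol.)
PREDICT(P → id D B) = (FIRST(RHS) \ {ε}) ∪ (FOLLOW(P) if ε ∈ FIRST(RHS), i.e. RHS ⇒* ε)
FIRST(id D B) = { 'id' }
ε ∉ FIRST(id D B), so FOLLOW(P) is not added.
PREDICT(P → id D B) = { 'id' }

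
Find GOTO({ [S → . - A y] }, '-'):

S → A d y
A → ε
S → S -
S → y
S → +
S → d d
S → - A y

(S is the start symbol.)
{ [A → .], [S → - . A y] }

GOTO(I, '-') = CLOSURE({ [A → αX.β] : [A → α.Xβ] ∈ I, X = '-' })

Items with dot before '-', with the dot advanced:
  [S → . - A y] → [S → - . A y]
Closure of the advanced items:
  [S → - . A y] has the dot before A: add [A → .]

GOTO = { [A → .], [S → - . A y] }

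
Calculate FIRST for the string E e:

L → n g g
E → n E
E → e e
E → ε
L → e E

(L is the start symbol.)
FIRST sets of the non-terminals involved (from the grammar, by fixed-point iteration):
  FIRST(E) = { 'e', 'n', ε }

To compute FIRST(E e), process the symbols left to right:
Symbol E is a non-terminal. Add FIRST(E) \ {ε} = { 'e', 'n' }
E is nullable (ε ∈ FIRST(E)), continue to the next symbol.
Symbol e is a terminal. Add 'e' and stop.
FIRST(E e) = { 'e', 'n' }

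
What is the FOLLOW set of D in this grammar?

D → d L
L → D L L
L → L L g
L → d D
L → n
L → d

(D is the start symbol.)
To compute FOLLOW(D), find every occurrence of D on a right-hand side N → α D β: add FIRST(β) \ {ε}, and if β is empty or nullable also add FOLLOW(N). Iterate to a fixed point.

D is the start symbol, so $ ∈ FOLLOW(D).
In L → D L L: D is followed by L L, add FIRST(L L) \ {ε} = { 'd', 'n' }
In L → d D: D is at the end, add FOLLOW(L)

The FOLLOW sets referred to above (computed the same way, to a fixed point):
  FOLLOW(L) = { $, 'd', 'g', 'n' }

Taking the union: FOLLOW(D) = { $, 'd', 'g', 'n' }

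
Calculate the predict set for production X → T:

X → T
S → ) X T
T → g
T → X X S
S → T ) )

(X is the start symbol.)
{ 'g' }

PREDICT(X → T) = (FIRST(RHS) \ {ε}) ∪ (FOLLOW(X) if ε ∈ FIRST(RHS), i.e. RHS ⇒* ε)
FIRST(T) = { 'g' }
FIRST(T) = { 'g' }
ε ∉ FIRST(T), so FOLLOW(X) is not added.
PREDICT(X → T) = { 'g' }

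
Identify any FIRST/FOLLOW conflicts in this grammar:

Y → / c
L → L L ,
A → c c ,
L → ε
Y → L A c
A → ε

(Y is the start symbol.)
Yes. L → L L ',' with FOLLOW(L) on { ',' }; A → c c ',' with FOLLOW(A) on { 'c' }

Nullable non-terminals: A, L.
FIRST sets used below: FIRST(L) = { ',', ε }

A: nullable alternative(s) A → ε; FOLLOW(A) = { 'c' }
  A → c c ,: FIRST \ {ε} = { 'c' } — overlaps FOLLOW(A) on { 'c' }: CONFLICT
  A → ε: FIRST \ {ε} = { } — this is the only nullable alternative, skip

L: nullable alternative(s) L → ε; FOLLOW(L) = { ',', 'c' }
  L → L L ,: FIRST \ {ε} = { ',' } — overlaps FOLLOW(L) on { ',' }: CONFLICT
  L → ε: FIRST \ {ε} = { } — this is the only nullable alternative, skip

Y has no nullable alternative, so no FIRST/FOLLOW check is needed there.

So the grammar has 2 FIRST/FOLLOW conflicts (marked CONFLICT above).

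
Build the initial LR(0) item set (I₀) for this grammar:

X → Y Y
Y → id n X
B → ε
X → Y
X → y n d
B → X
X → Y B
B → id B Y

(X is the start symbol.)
First, augment the grammar with X' → X
I₀ = CLOSURE({ [X' → . X] }):
  [X' → . X] has the dot before X: add [X → . Y Y], [X → . Y], [X → . y n d], [X → . Y B]
  [X → . Y Y] has the dot before Y: add [Y → . id n X]
No further items can be added.

I₀ = { [X → . Y B], [X → . Y Y], [X → . Y], [X → . y n d], [X' → . X], [Y → . id n X] }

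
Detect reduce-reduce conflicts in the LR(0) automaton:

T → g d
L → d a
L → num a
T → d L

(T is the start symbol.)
No reduce-reduce conflicts

Augment with T' → T and build the canonical LR(0) collection (I0 = CLOSURE({[T' → . T]}), then GOTO on every symbol after a dot until no new states appear). It has 10 states:
  I0: { [T → . d L], [T → . g d], [T' → . T] }  — shift
  I1: { [T' → T .] }  — accept
  I2: { [L → . d a], [L → . num a], [T → d . L] }  — shift
  I3: { [T → g . d] }  — shift
  I4: { [T → g d .] }  — reduce
  I5: { [T → d L .] }  — reduce
  I6: { [L → d . a] }  — shift
  I7: { [L → num . a] }  — shift
  I8: { [L → num a .] }  — reduce
  I9: { [L → d a .] }  — reduce

No state contains more than one complete item.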